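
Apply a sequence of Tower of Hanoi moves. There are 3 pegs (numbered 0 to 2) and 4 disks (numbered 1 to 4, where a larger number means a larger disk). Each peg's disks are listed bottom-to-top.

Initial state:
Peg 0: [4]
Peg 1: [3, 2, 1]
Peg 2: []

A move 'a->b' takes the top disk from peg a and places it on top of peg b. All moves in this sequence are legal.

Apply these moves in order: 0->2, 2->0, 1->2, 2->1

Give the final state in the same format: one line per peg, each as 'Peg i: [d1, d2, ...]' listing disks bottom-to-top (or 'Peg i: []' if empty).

After move 1 (0->2):
Peg 0: []
Peg 1: [3, 2, 1]
Peg 2: [4]

After move 2 (2->0):
Peg 0: [4]
Peg 1: [3, 2, 1]
Peg 2: []

After move 3 (1->2):
Peg 0: [4]
Peg 1: [3, 2]
Peg 2: [1]

After move 4 (2->1):
Peg 0: [4]
Peg 1: [3, 2, 1]
Peg 2: []

Answer: Peg 0: [4]
Peg 1: [3, 2, 1]
Peg 2: []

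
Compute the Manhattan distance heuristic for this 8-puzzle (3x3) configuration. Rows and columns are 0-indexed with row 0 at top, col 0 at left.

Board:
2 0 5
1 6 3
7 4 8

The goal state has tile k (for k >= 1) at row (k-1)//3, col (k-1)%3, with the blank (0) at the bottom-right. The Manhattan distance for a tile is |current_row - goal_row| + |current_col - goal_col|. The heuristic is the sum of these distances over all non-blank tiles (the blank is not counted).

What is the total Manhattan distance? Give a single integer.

Answer: 9

Derivation:
Tile 2: at (0,0), goal (0,1), distance |0-0|+|0-1| = 1
Tile 5: at (0,2), goal (1,1), distance |0-1|+|2-1| = 2
Tile 1: at (1,0), goal (0,0), distance |1-0|+|0-0| = 1
Tile 6: at (1,1), goal (1,2), distance |1-1|+|1-2| = 1
Tile 3: at (1,2), goal (0,2), distance |1-0|+|2-2| = 1
Tile 7: at (2,0), goal (2,0), distance |2-2|+|0-0| = 0
Tile 4: at (2,1), goal (1,0), distance |2-1|+|1-0| = 2
Tile 8: at (2,2), goal (2,1), distance |2-2|+|2-1| = 1
Sum: 1 + 2 + 1 + 1 + 1 + 0 + 2 + 1 = 9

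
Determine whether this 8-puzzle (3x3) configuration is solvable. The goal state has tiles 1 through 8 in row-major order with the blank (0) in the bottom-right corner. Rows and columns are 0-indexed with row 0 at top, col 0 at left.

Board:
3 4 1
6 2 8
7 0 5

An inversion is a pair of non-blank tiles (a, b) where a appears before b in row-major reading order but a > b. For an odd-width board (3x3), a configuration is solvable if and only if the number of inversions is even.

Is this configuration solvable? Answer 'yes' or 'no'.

Answer: no

Derivation:
Inversions (pairs i<j in row-major order where tile[i] > tile[j] > 0): 9
9 is odd, so the puzzle is not solvable.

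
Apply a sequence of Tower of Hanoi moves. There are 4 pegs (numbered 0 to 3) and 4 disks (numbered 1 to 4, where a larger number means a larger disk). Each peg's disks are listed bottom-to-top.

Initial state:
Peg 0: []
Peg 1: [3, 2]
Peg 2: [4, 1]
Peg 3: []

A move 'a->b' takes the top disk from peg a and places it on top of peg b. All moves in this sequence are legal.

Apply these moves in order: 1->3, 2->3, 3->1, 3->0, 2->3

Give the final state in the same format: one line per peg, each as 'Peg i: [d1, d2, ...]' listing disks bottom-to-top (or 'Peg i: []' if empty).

Answer: Peg 0: [2]
Peg 1: [3, 1]
Peg 2: []
Peg 3: [4]

Derivation:
After move 1 (1->3):
Peg 0: []
Peg 1: [3]
Peg 2: [4, 1]
Peg 3: [2]

After move 2 (2->3):
Peg 0: []
Peg 1: [3]
Peg 2: [4]
Peg 3: [2, 1]

After move 3 (3->1):
Peg 0: []
Peg 1: [3, 1]
Peg 2: [4]
Peg 3: [2]

After move 4 (3->0):
Peg 0: [2]
Peg 1: [3, 1]
Peg 2: [4]
Peg 3: []

After move 5 (2->3):
Peg 0: [2]
Peg 1: [3, 1]
Peg 2: []
Peg 3: [4]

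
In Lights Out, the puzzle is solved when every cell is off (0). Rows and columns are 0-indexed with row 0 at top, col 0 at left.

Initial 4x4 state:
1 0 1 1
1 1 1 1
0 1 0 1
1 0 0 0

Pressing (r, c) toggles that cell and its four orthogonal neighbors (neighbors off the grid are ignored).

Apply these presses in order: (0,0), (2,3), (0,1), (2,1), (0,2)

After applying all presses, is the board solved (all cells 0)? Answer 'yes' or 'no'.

After press 1 at (0,0):
0 1 1 1
0 1 1 1
0 1 0 1
1 0 0 0

After press 2 at (2,3):
0 1 1 1
0 1 1 0
0 1 1 0
1 0 0 1

After press 3 at (0,1):
1 0 0 1
0 0 1 0
0 1 1 0
1 0 0 1

After press 4 at (2,1):
1 0 0 1
0 1 1 0
1 0 0 0
1 1 0 1

After press 5 at (0,2):
1 1 1 0
0 1 0 0
1 0 0 0
1 1 0 1

Lights still on: 8

Answer: no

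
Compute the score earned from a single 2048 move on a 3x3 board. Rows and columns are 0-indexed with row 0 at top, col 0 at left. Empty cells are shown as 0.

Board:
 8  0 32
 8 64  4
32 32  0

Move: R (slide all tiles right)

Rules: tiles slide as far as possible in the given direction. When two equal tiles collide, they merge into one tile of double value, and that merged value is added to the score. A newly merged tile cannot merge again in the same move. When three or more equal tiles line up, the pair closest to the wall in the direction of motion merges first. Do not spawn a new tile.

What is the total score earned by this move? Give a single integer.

Answer: 64

Derivation:
Slide right:
row 0: [8, 0, 32] -> [0, 8, 32]  score +0 (running 0)
row 1: [8, 64, 4] -> [8, 64, 4]  score +0 (running 0)
row 2: [32, 32, 0] -> [0, 0, 64]  score +64 (running 64)
Board after move:
 0  8 32
 8 64  4
 0  0 64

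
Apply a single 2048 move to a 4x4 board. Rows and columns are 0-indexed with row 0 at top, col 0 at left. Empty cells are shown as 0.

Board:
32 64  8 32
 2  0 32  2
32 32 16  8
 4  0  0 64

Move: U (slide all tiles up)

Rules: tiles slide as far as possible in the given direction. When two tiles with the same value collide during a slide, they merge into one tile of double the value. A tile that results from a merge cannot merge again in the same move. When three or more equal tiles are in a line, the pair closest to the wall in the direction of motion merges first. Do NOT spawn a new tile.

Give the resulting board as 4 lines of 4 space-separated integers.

Slide up:
col 0: [32, 2, 32, 4] -> [32, 2, 32, 4]
col 1: [64, 0, 32, 0] -> [64, 32, 0, 0]
col 2: [8, 32, 16, 0] -> [8, 32, 16, 0]
col 3: [32, 2, 8, 64] -> [32, 2, 8, 64]

Answer: 32 64  8 32
 2 32 32  2
32  0 16  8
 4  0  0 64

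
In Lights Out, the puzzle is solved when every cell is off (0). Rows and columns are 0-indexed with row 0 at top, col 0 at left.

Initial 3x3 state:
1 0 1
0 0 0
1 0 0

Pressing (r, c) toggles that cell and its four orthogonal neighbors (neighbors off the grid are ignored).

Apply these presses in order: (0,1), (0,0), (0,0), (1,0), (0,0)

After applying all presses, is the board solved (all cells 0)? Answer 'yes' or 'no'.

Answer: yes

Derivation:
After press 1 at (0,1):
0 1 0
0 1 0
1 0 0

After press 2 at (0,0):
1 0 0
1 1 0
1 0 0

After press 3 at (0,0):
0 1 0
0 1 0
1 0 0

After press 4 at (1,0):
1 1 0
1 0 0
0 0 0

After press 5 at (0,0):
0 0 0
0 0 0
0 0 0

Lights still on: 0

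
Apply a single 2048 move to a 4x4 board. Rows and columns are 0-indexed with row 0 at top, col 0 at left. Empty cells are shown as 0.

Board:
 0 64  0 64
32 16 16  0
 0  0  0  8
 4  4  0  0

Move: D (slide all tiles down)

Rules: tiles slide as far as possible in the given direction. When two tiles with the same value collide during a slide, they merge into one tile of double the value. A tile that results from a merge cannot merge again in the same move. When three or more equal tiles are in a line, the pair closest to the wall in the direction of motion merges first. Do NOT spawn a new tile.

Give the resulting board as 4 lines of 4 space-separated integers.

Slide down:
col 0: [0, 32, 0, 4] -> [0, 0, 32, 4]
col 1: [64, 16, 0, 4] -> [0, 64, 16, 4]
col 2: [0, 16, 0, 0] -> [0, 0, 0, 16]
col 3: [64, 0, 8, 0] -> [0, 0, 64, 8]

Answer:  0  0  0  0
 0 64  0  0
32 16  0 64
 4  4 16  8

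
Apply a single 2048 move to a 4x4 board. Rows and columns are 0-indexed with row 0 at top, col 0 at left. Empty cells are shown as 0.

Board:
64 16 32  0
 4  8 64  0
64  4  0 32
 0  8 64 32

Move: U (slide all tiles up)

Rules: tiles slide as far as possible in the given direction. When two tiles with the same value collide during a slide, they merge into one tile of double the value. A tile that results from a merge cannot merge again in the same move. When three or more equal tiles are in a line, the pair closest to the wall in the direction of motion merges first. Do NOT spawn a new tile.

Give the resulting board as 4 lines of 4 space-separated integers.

Answer:  64  16  32  64
  4   8 128   0
 64   4   0   0
  0   8   0   0

Derivation:
Slide up:
col 0: [64, 4, 64, 0] -> [64, 4, 64, 0]
col 1: [16, 8, 4, 8] -> [16, 8, 4, 8]
col 2: [32, 64, 0, 64] -> [32, 128, 0, 0]
col 3: [0, 0, 32, 32] -> [64, 0, 0, 0]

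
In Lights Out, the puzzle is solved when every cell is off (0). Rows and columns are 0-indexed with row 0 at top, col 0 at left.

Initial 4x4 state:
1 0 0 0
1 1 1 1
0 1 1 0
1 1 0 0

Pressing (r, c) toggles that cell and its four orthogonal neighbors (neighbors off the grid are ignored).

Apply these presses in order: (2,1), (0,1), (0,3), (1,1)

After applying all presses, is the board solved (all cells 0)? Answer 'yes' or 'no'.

Answer: no

Derivation:
After press 1 at (2,1):
1 0 0 0
1 0 1 1
1 0 0 0
1 0 0 0

After press 2 at (0,1):
0 1 1 0
1 1 1 1
1 0 0 0
1 0 0 0

After press 3 at (0,3):
0 1 0 1
1 1 1 0
1 0 0 0
1 0 0 0

After press 4 at (1,1):
0 0 0 1
0 0 0 0
1 1 0 0
1 0 0 0

Lights still on: 4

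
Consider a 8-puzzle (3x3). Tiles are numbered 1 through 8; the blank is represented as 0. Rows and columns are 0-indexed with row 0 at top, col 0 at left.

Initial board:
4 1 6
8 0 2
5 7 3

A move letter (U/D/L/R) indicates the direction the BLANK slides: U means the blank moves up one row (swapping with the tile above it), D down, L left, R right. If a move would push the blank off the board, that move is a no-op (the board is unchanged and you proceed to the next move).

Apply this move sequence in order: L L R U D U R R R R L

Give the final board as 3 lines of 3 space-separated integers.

Answer: 4 0 6
8 1 2
5 7 3

Derivation:
After move 1 (L):
4 1 6
0 8 2
5 7 3

After move 2 (L):
4 1 6
0 8 2
5 7 3

After move 3 (R):
4 1 6
8 0 2
5 7 3

After move 4 (U):
4 0 6
8 1 2
5 7 3

After move 5 (D):
4 1 6
8 0 2
5 7 3

After move 6 (U):
4 0 6
8 1 2
5 7 3

After move 7 (R):
4 6 0
8 1 2
5 7 3

After move 8 (R):
4 6 0
8 1 2
5 7 3

After move 9 (R):
4 6 0
8 1 2
5 7 3

After move 10 (R):
4 6 0
8 1 2
5 7 3

After move 11 (L):
4 0 6
8 1 2
5 7 3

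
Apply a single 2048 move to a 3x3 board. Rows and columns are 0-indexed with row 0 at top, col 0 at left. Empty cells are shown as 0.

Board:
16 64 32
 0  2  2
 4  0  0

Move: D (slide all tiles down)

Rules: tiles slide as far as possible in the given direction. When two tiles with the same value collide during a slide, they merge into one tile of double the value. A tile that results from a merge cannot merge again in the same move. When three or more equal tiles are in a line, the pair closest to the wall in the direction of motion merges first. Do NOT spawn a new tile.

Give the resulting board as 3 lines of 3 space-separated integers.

Answer:  0  0  0
16 64 32
 4  2  2

Derivation:
Slide down:
col 0: [16, 0, 4] -> [0, 16, 4]
col 1: [64, 2, 0] -> [0, 64, 2]
col 2: [32, 2, 0] -> [0, 32, 2]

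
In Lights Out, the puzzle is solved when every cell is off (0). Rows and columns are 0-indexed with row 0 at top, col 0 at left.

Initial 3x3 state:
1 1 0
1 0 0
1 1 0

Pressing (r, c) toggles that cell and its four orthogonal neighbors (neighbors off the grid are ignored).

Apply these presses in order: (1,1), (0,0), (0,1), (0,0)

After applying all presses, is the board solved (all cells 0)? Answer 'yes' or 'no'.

Answer: no

Derivation:
After press 1 at (1,1):
1 0 0
0 1 1
1 0 0

After press 2 at (0,0):
0 1 0
1 1 1
1 0 0

After press 3 at (0,1):
1 0 1
1 0 1
1 0 0

After press 4 at (0,0):
0 1 1
0 0 1
1 0 0

Lights still on: 4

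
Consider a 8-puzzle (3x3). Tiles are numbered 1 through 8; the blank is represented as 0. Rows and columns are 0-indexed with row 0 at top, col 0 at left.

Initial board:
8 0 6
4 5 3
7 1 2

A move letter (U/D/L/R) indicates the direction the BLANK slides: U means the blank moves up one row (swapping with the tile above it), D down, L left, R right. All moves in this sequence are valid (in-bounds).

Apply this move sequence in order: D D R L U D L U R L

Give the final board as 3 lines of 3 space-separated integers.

Answer: 8 5 6
0 1 3
4 7 2

Derivation:
After move 1 (D):
8 5 6
4 0 3
7 1 2

After move 2 (D):
8 5 6
4 1 3
7 0 2

After move 3 (R):
8 5 6
4 1 3
7 2 0

After move 4 (L):
8 5 6
4 1 3
7 0 2

After move 5 (U):
8 5 6
4 0 3
7 1 2

After move 6 (D):
8 5 6
4 1 3
7 0 2

After move 7 (L):
8 5 6
4 1 3
0 7 2

After move 8 (U):
8 5 6
0 1 3
4 7 2

After move 9 (R):
8 5 6
1 0 3
4 7 2

After move 10 (L):
8 5 6
0 1 3
4 7 2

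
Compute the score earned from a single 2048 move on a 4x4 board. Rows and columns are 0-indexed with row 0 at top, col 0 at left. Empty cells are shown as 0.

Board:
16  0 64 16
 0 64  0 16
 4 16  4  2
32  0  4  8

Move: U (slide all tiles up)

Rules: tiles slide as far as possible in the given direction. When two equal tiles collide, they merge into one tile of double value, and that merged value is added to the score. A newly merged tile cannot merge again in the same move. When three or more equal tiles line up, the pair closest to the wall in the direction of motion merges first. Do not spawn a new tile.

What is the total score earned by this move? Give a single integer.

Slide up:
col 0: [16, 0, 4, 32] -> [16, 4, 32, 0]  score +0 (running 0)
col 1: [0, 64, 16, 0] -> [64, 16, 0, 0]  score +0 (running 0)
col 2: [64, 0, 4, 4] -> [64, 8, 0, 0]  score +8 (running 8)
col 3: [16, 16, 2, 8] -> [32, 2, 8, 0]  score +32 (running 40)
Board after move:
16 64 64 32
 4 16  8  2
32  0  0  8
 0  0  0  0

Answer: 40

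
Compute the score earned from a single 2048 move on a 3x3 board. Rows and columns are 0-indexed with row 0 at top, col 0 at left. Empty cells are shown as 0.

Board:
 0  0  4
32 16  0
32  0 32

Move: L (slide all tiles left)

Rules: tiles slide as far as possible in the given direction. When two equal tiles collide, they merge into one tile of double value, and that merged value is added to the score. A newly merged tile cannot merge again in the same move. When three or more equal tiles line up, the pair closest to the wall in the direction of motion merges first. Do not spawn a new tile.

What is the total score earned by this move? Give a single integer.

Slide left:
row 0: [0, 0, 4] -> [4, 0, 0]  score +0 (running 0)
row 1: [32, 16, 0] -> [32, 16, 0]  score +0 (running 0)
row 2: [32, 0, 32] -> [64, 0, 0]  score +64 (running 64)
Board after move:
 4  0  0
32 16  0
64  0  0

Answer: 64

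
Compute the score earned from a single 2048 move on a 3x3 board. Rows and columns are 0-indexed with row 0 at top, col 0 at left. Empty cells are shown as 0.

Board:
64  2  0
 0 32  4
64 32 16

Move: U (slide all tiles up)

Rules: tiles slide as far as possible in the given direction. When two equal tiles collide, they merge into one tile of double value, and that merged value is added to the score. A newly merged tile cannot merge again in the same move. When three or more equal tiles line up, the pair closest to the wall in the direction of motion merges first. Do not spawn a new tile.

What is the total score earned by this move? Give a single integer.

Answer: 192

Derivation:
Slide up:
col 0: [64, 0, 64] -> [128, 0, 0]  score +128 (running 128)
col 1: [2, 32, 32] -> [2, 64, 0]  score +64 (running 192)
col 2: [0, 4, 16] -> [4, 16, 0]  score +0 (running 192)
Board after move:
128   2   4
  0  64  16
  0   0   0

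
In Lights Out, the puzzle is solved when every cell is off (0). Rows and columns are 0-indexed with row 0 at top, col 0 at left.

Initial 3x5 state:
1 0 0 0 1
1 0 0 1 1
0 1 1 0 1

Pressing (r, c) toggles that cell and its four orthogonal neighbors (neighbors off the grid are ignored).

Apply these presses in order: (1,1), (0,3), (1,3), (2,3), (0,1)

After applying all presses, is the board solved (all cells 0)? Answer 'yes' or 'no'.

Answer: yes

Derivation:
After press 1 at (1,1):
1 1 0 0 1
0 1 1 1 1
0 0 1 0 1

After press 2 at (0,3):
1 1 1 1 0
0 1 1 0 1
0 0 1 0 1

After press 3 at (1,3):
1 1 1 0 0
0 1 0 1 0
0 0 1 1 1

After press 4 at (2,3):
1 1 1 0 0
0 1 0 0 0
0 0 0 0 0

After press 5 at (0,1):
0 0 0 0 0
0 0 0 0 0
0 0 0 0 0

Lights still on: 0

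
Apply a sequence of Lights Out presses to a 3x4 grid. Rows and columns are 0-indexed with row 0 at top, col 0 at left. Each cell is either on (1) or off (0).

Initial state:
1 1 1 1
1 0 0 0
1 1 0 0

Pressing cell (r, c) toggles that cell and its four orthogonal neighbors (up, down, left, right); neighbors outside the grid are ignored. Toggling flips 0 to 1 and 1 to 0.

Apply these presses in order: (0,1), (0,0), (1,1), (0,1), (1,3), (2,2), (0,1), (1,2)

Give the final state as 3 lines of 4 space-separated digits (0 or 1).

After press 1 at (0,1):
0 0 0 1
1 1 0 0
1 1 0 0

After press 2 at (0,0):
1 1 0 1
0 1 0 0
1 1 0 0

After press 3 at (1,1):
1 0 0 1
1 0 1 0
1 0 0 0

After press 4 at (0,1):
0 1 1 1
1 1 1 0
1 0 0 0

After press 5 at (1,3):
0 1 1 0
1 1 0 1
1 0 0 1

After press 6 at (2,2):
0 1 1 0
1 1 1 1
1 1 1 0

After press 7 at (0,1):
1 0 0 0
1 0 1 1
1 1 1 0

After press 8 at (1,2):
1 0 1 0
1 1 0 0
1 1 0 0

Answer: 1 0 1 0
1 1 0 0
1 1 0 0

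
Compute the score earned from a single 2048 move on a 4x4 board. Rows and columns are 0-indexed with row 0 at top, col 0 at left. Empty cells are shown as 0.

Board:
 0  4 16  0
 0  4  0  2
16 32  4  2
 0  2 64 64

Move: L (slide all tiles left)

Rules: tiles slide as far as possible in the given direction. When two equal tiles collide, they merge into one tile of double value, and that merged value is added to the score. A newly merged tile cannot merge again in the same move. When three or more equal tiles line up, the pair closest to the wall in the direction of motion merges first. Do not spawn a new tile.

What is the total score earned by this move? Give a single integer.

Answer: 128

Derivation:
Slide left:
row 0: [0, 4, 16, 0] -> [4, 16, 0, 0]  score +0 (running 0)
row 1: [0, 4, 0, 2] -> [4, 2, 0, 0]  score +0 (running 0)
row 2: [16, 32, 4, 2] -> [16, 32, 4, 2]  score +0 (running 0)
row 3: [0, 2, 64, 64] -> [2, 128, 0, 0]  score +128 (running 128)
Board after move:
  4  16   0   0
  4   2   0   0
 16  32   4   2
  2 128   0   0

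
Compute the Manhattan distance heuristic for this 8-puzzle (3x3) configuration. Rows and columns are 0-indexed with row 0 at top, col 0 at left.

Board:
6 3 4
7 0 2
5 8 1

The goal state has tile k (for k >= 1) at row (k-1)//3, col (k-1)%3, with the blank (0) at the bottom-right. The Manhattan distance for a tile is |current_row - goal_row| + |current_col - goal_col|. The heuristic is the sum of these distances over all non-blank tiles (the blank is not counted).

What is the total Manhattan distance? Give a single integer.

Tile 6: (0,0)->(1,2) = 3
Tile 3: (0,1)->(0,2) = 1
Tile 4: (0,2)->(1,0) = 3
Tile 7: (1,0)->(2,0) = 1
Tile 2: (1,2)->(0,1) = 2
Tile 5: (2,0)->(1,1) = 2
Tile 8: (2,1)->(2,1) = 0
Tile 1: (2,2)->(0,0) = 4
Sum: 3 + 1 + 3 + 1 + 2 + 2 + 0 + 4 = 16

Answer: 16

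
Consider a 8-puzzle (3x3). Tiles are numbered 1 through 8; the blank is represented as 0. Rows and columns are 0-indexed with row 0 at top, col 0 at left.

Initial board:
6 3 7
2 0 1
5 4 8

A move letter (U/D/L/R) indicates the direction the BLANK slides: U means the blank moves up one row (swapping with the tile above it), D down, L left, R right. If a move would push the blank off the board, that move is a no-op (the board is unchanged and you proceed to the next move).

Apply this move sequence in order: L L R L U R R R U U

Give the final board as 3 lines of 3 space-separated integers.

Answer: 3 7 0
6 2 1
5 4 8

Derivation:
After move 1 (L):
6 3 7
0 2 1
5 4 8

After move 2 (L):
6 3 7
0 2 1
5 4 8

After move 3 (R):
6 3 7
2 0 1
5 4 8

After move 4 (L):
6 3 7
0 2 1
5 4 8

After move 5 (U):
0 3 7
6 2 1
5 4 8

After move 6 (R):
3 0 7
6 2 1
5 4 8

After move 7 (R):
3 7 0
6 2 1
5 4 8

After move 8 (R):
3 7 0
6 2 1
5 4 8

After move 9 (U):
3 7 0
6 2 1
5 4 8

After move 10 (U):
3 7 0
6 2 1
5 4 8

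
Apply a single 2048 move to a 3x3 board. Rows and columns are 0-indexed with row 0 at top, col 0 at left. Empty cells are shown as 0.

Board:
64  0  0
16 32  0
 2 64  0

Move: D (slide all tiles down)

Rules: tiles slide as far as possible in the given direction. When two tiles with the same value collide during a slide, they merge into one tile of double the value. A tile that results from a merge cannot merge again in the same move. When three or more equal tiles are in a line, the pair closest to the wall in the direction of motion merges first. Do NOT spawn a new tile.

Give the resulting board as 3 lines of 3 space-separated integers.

Answer: 64  0  0
16 32  0
 2 64  0

Derivation:
Slide down:
col 0: [64, 16, 2] -> [64, 16, 2]
col 1: [0, 32, 64] -> [0, 32, 64]
col 2: [0, 0, 0] -> [0, 0, 0]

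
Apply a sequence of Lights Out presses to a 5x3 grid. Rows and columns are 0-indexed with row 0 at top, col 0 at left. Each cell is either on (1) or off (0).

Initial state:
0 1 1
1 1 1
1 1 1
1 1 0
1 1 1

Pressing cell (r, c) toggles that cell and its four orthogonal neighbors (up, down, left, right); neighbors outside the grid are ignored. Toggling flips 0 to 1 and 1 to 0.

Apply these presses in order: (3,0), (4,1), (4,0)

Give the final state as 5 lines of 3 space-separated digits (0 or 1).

After press 1 at (3,0):
0 1 1
1 1 1
0 1 1
0 0 0
0 1 1

After press 2 at (4,1):
0 1 1
1 1 1
0 1 1
0 1 0
1 0 0

After press 3 at (4,0):
0 1 1
1 1 1
0 1 1
1 1 0
0 1 0

Answer: 0 1 1
1 1 1
0 1 1
1 1 0
0 1 0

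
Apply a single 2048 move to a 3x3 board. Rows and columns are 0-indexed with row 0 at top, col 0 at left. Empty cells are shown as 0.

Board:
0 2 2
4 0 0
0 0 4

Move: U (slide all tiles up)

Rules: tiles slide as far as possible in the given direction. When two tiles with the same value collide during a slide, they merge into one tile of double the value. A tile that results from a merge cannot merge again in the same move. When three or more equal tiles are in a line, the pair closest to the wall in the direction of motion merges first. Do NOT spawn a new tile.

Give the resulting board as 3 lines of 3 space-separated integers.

Answer: 4 2 2
0 0 4
0 0 0

Derivation:
Slide up:
col 0: [0, 4, 0] -> [4, 0, 0]
col 1: [2, 0, 0] -> [2, 0, 0]
col 2: [2, 0, 4] -> [2, 4, 0]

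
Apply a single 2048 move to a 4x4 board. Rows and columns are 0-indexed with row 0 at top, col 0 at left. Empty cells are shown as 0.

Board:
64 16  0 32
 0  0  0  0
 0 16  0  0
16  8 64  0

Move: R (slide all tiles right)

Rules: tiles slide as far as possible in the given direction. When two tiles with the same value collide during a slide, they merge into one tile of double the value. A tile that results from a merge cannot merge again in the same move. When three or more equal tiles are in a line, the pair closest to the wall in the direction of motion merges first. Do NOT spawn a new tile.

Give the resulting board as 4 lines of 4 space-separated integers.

Answer:  0 64 16 32
 0  0  0  0
 0  0  0 16
 0 16  8 64

Derivation:
Slide right:
row 0: [64, 16, 0, 32] -> [0, 64, 16, 32]
row 1: [0, 0, 0, 0] -> [0, 0, 0, 0]
row 2: [0, 16, 0, 0] -> [0, 0, 0, 16]
row 3: [16, 8, 64, 0] -> [0, 16, 8, 64]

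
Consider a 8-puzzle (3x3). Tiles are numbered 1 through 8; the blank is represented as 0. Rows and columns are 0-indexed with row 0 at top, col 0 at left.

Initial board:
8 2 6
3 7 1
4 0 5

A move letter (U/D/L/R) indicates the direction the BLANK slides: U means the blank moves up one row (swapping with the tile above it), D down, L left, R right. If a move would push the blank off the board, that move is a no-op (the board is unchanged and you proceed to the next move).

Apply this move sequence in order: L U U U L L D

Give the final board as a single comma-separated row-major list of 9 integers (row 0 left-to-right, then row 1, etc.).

After move 1 (L):
8 2 6
3 7 1
0 4 5

After move 2 (U):
8 2 6
0 7 1
3 4 5

After move 3 (U):
0 2 6
8 7 1
3 4 5

After move 4 (U):
0 2 6
8 7 1
3 4 5

After move 5 (L):
0 2 6
8 7 1
3 4 5

After move 6 (L):
0 2 6
8 7 1
3 4 5

After move 7 (D):
8 2 6
0 7 1
3 4 5

Answer: 8, 2, 6, 0, 7, 1, 3, 4, 5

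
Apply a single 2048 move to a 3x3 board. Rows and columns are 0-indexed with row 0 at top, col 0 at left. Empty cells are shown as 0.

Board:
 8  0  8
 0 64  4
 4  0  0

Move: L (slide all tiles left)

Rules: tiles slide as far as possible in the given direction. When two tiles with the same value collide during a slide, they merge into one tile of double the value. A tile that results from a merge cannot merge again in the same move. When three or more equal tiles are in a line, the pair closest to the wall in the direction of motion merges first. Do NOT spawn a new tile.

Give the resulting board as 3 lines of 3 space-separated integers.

Slide left:
row 0: [8, 0, 8] -> [16, 0, 0]
row 1: [0, 64, 4] -> [64, 4, 0]
row 2: [4, 0, 0] -> [4, 0, 0]

Answer: 16  0  0
64  4  0
 4  0  0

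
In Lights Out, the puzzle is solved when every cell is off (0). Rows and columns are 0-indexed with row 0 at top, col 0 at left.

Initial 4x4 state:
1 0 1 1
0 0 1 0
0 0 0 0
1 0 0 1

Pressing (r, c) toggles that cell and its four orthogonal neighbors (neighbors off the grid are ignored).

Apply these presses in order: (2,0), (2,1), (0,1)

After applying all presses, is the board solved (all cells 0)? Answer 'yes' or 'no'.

After press 1 at (2,0):
1 0 1 1
1 0 1 0
1 1 0 0
0 0 0 1

After press 2 at (2,1):
1 0 1 1
1 1 1 0
0 0 1 0
0 1 0 1

After press 3 at (0,1):
0 1 0 1
1 0 1 0
0 0 1 0
0 1 0 1

Lights still on: 7

Answer: no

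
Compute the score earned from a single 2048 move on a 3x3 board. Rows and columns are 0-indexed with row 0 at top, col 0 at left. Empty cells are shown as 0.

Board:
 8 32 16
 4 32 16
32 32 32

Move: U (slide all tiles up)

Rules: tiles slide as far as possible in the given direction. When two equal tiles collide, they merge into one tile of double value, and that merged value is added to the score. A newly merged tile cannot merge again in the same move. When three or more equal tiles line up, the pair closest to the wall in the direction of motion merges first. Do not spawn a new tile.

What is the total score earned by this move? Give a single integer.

Answer: 96

Derivation:
Slide up:
col 0: [8, 4, 32] -> [8, 4, 32]  score +0 (running 0)
col 1: [32, 32, 32] -> [64, 32, 0]  score +64 (running 64)
col 2: [16, 16, 32] -> [32, 32, 0]  score +32 (running 96)
Board after move:
 8 64 32
 4 32 32
32  0  0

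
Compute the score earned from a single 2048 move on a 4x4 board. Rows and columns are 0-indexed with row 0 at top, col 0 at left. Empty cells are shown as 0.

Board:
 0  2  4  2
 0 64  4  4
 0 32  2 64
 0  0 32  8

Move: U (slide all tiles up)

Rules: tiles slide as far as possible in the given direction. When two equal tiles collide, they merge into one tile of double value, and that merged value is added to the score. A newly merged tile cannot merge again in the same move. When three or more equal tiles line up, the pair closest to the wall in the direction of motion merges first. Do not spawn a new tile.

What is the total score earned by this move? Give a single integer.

Slide up:
col 0: [0, 0, 0, 0] -> [0, 0, 0, 0]  score +0 (running 0)
col 1: [2, 64, 32, 0] -> [2, 64, 32, 0]  score +0 (running 0)
col 2: [4, 4, 2, 32] -> [8, 2, 32, 0]  score +8 (running 8)
col 3: [2, 4, 64, 8] -> [2, 4, 64, 8]  score +0 (running 8)
Board after move:
 0  2  8  2
 0 64  2  4
 0 32 32 64
 0  0  0  8

Answer: 8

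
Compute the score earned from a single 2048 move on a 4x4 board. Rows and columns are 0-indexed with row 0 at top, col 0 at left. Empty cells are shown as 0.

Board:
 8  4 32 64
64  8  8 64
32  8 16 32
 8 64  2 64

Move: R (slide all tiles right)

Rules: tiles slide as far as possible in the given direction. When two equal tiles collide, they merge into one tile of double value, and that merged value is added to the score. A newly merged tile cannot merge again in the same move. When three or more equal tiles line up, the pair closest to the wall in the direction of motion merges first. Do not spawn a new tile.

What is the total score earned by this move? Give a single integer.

Answer: 16

Derivation:
Slide right:
row 0: [8, 4, 32, 64] -> [8, 4, 32, 64]  score +0 (running 0)
row 1: [64, 8, 8, 64] -> [0, 64, 16, 64]  score +16 (running 16)
row 2: [32, 8, 16, 32] -> [32, 8, 16, 32]  score +0 (running 16)
row 3: [8, 64, 2, 64] -> [8, 64, 2, 64]  score +0 (running 16)
Board after move:
 8  4 32 64
 0 64 16 64
32  8 16 32
 8 64  2 64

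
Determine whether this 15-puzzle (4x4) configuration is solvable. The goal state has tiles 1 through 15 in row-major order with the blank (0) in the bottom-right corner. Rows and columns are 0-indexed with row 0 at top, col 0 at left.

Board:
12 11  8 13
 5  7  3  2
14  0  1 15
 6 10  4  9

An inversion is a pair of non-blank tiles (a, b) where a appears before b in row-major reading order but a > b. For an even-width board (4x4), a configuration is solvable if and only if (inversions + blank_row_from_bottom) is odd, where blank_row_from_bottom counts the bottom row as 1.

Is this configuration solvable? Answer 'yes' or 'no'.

Answer: yes

Derivation:
Inversions: 61
Blank is in row 2 (0-indexed from top), which is row 2 counting from the bottom (bottom = 1).
61 + 2 = 63, which is odd, so the puzzle is solvable.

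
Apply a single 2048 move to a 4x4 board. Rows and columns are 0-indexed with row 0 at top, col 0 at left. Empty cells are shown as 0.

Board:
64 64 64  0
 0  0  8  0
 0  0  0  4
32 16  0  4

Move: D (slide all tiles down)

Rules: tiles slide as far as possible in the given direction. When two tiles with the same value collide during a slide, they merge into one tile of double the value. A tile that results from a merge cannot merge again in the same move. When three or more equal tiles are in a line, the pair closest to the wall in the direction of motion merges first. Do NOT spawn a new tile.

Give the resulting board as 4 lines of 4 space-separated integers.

Answer:  0  0  0  0
 0  0  0  0
64 64 64  0
32 16  8  8

Derivation:
Slide down:
col 0: [64, 0, 0, 32] -> [0, 0, 64, 32]
col 1: [64, 0, 0, 16] -> [0, 0, 64, 16]
col 2: [64, 8, 0, 0] -> [0, 0, 64, 8]
col 3: [0, 0, 4, 4] -> [0, 0, 0, 8]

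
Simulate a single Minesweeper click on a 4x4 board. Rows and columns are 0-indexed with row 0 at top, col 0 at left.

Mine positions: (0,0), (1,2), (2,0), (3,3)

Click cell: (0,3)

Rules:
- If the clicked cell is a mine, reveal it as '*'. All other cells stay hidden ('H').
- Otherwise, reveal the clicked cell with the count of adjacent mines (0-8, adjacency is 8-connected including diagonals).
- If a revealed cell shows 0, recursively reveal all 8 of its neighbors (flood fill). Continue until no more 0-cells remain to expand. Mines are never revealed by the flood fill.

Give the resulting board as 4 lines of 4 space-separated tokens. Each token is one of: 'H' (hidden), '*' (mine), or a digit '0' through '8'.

H H H 1
H H H H
H H H H
H H H H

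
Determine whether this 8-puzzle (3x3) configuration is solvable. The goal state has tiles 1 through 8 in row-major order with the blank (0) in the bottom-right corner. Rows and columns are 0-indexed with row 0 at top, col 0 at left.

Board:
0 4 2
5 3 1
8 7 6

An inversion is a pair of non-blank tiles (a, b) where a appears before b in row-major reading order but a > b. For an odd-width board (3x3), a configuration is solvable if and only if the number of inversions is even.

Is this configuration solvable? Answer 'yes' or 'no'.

Answer: yes

Derivation:
Inversions (pairs i<j in row-major order where tile[i] > tile[j] > 0): 10
10 is even, so the puzzle is solvable.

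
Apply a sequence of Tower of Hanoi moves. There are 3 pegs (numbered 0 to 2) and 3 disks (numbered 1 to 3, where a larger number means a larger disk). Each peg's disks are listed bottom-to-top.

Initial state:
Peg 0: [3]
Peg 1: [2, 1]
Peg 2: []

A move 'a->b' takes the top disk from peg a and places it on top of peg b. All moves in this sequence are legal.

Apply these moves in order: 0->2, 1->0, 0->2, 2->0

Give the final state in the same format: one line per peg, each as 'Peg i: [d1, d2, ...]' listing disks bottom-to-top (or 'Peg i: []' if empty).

Answer: Peg 0: [1]
Peg 1: [2]
Peg 2: [3]

Derivation:
After move 1 (0->2):
Peg 0: []
Peg 1: [2, 1]
Peg 2: [3]

After move 2 (1->0):
Peg 0: [1]
Peg 1: [2]
Peg 2: [3]

After move 3 (0->2):
Peg 0: []
Peg 1: [2]
Peg 2: [3, 1]

After move 4 (2->0):
Peg 0: [1]
Peg 1: [2]
Peg 2: [3]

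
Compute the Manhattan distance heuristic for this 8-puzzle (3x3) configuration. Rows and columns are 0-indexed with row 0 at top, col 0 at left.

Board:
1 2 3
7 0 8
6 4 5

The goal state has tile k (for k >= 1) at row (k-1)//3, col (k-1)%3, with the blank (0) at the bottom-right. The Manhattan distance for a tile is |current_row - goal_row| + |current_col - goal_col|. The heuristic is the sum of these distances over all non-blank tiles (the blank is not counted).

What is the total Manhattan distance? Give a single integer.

Tile 1: (0,0)->(0,0) = 0
Tile 2: (0,1)->(0,1) = 0
Tile 3: (0,2)->(0,2) = 0
Tile 7: (1,0)->(2,0) = 1
Tile 8: (1,2)->(2,1) = 2
Tile 6: (2,0)->(1,2) = 3
Tile 4: (2,1)->(1,0) = 2
Tile 5: (2,2)->(1,1) = 2
Sum: 0 + 0 + 0 + 1 + 2 + 3 + 2 + 2 = 10

Answer: 10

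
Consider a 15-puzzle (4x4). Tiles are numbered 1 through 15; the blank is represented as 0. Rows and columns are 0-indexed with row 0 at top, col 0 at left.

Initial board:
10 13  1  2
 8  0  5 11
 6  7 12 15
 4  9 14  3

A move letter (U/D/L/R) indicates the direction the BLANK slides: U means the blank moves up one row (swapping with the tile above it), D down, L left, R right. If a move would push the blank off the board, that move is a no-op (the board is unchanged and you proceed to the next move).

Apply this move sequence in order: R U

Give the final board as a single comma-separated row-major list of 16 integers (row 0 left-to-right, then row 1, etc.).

After move 1 (R):
10 13  1  2
 8  5  0 11
 6  7 12 15
 4  9 14  3

After move 2 (U):
10 13  0  2
 8  5  1 11
 6  7 12 15
 4  9 14  3

Answer: 10, 13, 0, 2, 8, 5, 1, 11, 6, 7, 12, 15, 4, 9, 14, 3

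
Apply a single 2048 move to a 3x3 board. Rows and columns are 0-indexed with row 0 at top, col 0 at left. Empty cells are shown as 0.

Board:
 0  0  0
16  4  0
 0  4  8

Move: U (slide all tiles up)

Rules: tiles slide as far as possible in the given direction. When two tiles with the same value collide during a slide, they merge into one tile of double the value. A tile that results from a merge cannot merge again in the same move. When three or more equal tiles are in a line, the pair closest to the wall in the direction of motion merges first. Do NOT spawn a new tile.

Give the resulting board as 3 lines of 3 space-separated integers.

Answer: 16  8  8
 0  0  0
 0  0  0

Derivation:
Slide up:
col 0: [0, 16, 0] -> [16, 0, 0]
col 1: [0, 4, 4] -> [8, 0, 0]
col 2: [0, 0, 8] -> [8, 0, 0]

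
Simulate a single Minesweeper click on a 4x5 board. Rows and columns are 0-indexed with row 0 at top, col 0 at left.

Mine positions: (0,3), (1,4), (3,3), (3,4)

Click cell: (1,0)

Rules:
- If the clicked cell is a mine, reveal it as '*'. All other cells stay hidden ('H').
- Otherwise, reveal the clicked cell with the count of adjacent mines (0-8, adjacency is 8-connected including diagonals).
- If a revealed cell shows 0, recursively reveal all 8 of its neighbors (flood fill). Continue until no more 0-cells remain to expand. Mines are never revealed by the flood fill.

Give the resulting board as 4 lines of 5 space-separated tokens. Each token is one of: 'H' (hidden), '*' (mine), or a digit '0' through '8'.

0 0 1 H H
0 0 1 H H
0 0 1 H H
0 0 1 H H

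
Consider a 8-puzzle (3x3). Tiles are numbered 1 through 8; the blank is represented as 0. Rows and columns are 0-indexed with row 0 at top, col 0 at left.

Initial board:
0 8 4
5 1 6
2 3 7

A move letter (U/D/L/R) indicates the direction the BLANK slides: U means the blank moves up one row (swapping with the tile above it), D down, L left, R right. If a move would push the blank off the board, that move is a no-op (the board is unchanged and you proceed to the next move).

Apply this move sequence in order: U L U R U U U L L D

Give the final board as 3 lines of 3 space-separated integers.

Answer: 5 8 4
0 1 6
2 3 7

Derivation:
After move 1 (U):
0 8 4
5 1 6
2 3 7

After move 2 (L):
0 8 4
5 1 6
2 3 7

After move 3 (U):
0 8 4
5 1 6
2 3 7

After move 4 (R):
8 0 4
5 1 6
2 3 7

After move 5 (U):
8 0 4
5 1 6
2 3 7

After move 6 (U):
8 0 4
5 1 6
2 3 7

After move 7 (U):
8 0 4
5 1 6
2 3 7

After move 8 (L):
0 8 4
5 1 6
2 3 7

After move 9 (L):
0 8 4
5 1 6
2 3 7

After move 10 (D):
5 8 4
0 1 6
2 3 7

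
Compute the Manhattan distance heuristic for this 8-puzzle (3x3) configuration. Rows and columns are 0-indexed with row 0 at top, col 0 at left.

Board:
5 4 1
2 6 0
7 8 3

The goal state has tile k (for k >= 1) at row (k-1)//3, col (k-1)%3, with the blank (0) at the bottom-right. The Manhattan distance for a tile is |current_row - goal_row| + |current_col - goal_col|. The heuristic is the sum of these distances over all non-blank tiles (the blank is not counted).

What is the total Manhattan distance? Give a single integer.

Answer: 11

Derivation:
Tile 5: at (0,0), goal (1,1), distance |0-1|+|0-1| = 2
Tile 4: at (0,1), goal (1,0), distance |0-1|+|1-0| = 2
Tile 1: at (0,2), goal (0,0), distance |0-0|+|2-0| = 2
Tile 2: at (1,0), goal (0,1), distance |1-0|+|0-1| = 2
Tile 6: at (1,1), goal (1,2), distance |1-1|+|1-2| = 1
Tile 7: at (2,0), goal (2,0), distance |2-2|+|0-0| = 0
Tile 8: at (2,1), goal (2,1), distance |2-2|+|1-1| = 0
Tile 3: at (2,2), goal (0,2), distance |2-0|+|2-2| = 2
Sum: 2 + 2 + 2 + 2 + 1 + 0 + 0 + 2 = 11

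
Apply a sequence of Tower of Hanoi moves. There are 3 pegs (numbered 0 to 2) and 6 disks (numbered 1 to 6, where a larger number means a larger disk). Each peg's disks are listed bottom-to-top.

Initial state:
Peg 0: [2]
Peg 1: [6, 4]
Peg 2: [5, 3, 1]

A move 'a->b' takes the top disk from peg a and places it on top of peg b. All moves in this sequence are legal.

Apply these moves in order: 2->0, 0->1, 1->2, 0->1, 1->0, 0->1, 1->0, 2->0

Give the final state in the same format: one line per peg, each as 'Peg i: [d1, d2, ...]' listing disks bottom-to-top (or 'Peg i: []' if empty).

After move 1 (2->0):
Peg 0: [2, 1]
Peg 1: [6, 4]
Peg 2: [5, 3]

After move 2 (0->1):
Peg 0: [2]
Peg 1: [6, 4, 1]
Peg 2: [5, 3]

After move 3 (1->2):
Peg 0: [2]
Peg 1: [6, 4]
Peg 2: [5, 3, 1]

After move 4 (0->1):
Peg 0: []
Peg 1: [6, 4, 2]
Peg 2: [5, 3, 1]

After move 5 (1->0):
Peg 0: [2]
Peg 1: [6, 4]
Peg 2: [5, 3, 1]

After move 6 (0->1):
Peg 0: []
Peg 1: [6, 4, 2]
Peg 2: [5, 3, 1]

After move 7 (1->0):
Peg 0: [2]
Peg 1: [6, 4]
Peg 2: [5, 3, 1]

After move 8 (2->0):
Peg 0: [2, 1]
Peg 1: [6, 4]
Peg 2: [5, 3]

Answer: Peg 0: [2, 1]
Peg 1: [6, 4]
Peg 2: [5, 3]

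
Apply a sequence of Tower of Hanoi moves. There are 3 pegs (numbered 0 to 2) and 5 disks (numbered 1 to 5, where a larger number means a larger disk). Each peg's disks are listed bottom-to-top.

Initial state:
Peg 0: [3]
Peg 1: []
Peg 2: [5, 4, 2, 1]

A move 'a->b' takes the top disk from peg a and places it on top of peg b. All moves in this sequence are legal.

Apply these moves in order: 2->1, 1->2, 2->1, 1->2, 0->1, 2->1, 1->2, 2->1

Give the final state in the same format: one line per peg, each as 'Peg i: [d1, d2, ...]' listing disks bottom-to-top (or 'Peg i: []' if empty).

Answer: Peg 0: []
Peg 1: [3, 1]
Peg 2: [5, 4, 2]

Derivation:
After move 1 (2->1):
Peg 0: [3]
Peg 1: [1]
Peg 2: [5, 4, 2]

After move 2 (1->2):
Peg 0: [3]
Peg 1: []
Peg 2: [5, 4, 2, 1]

After move 3 (2->1):
Peg 0: [3]
Peg 1: [1]
Peg 2: [5, 4, 2]

After move 4 (1->2):
Peg 0: [3]
Peg 1: []
Peg 2: [5, 4, 2, 1]

After move 5 (0->1):
Peg 0: []
Peg 1: [3]
Peg 2: [5, 4, 2, 1]

After move 6 (2->1):
Peg 0: []
Peg 1: [3, 1]
Peg 2: [5, 4, 2]

After move 7 (1->2):
Peg 0: []
Peg 1: [3]
Peg 2: [5, 4, 2, 1]

After move 8 (2->1):
Peg 0: []
Peg 1: [3, 1]
Peg 2: [5, 4, 2]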